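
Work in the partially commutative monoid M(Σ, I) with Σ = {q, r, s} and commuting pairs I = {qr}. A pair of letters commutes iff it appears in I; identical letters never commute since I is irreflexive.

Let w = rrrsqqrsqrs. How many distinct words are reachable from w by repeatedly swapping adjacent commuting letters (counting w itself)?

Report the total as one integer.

drop 0:r onto floor
drop 1:r onto {0:r}
drop 2:r onto {1:r}
drop 3:s onto {2:r}
drop 4:q onto {3:s}
drop 5:q onto {4:q}
drop 6:r onto {3:s}
drop 7:s onto {5:q, 6:r}
drop 8:q onto {7:s}
drop 9:r onto {7:s}
drop 10:s onto {8:q, 9:r}
ground layer = {0:r}
drop-orders for the pieces not yet dropped (sum over which currently-grounded one goes next):
  1 to go: {10} 1
  2 to go: {8,10} 1  {9,10} 1
  3 to go: {8,9,10} 2
  4 to go: {7,8,9,10} 2
  5 to go: {5,7,8,9,10} 2  {6,7,8,9,10} 2
  6 to go: {4,5,7,8,9,10} 2  {5,6,7,8,9,10} 4
  7 to go: {4,5,6,7,8,9,10} 6
  8 to go: {3,4,5,6,7,8,9,10} 6
  9 to go: {2,3,4,5,6,7,8,9,10} 6
  if 0:r drops first: 6 orders

6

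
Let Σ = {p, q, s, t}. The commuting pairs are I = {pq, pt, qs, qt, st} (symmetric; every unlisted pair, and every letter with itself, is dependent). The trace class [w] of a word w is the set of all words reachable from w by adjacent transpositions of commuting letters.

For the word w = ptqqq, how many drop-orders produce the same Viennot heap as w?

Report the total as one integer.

20

#0=p has no predecessor
#1=t has no predecessor
#2=q has no predecessor
#3=q depends on [2:q]
#4=q depends on [3:q]
sources: [0:p, 1:t, 2:q]
N(rest) = Σ N(rest − s) over sources s of rest; N(one piece) = 1:
  size 1 → [0]=1  [1]=1  [4]=1
  size 2 → [0,1]=2  [0,4]=2  [1,4]=2  [3,4]=1
  size 3 → [0,1,4]=6  [0,3,4]=3  [1,3,4]=3  [2,3,4]=1
  first=0(p) contributes 4
  first=1(t) contributes 4
  first=2(q) contributes 12
|[w]| = 20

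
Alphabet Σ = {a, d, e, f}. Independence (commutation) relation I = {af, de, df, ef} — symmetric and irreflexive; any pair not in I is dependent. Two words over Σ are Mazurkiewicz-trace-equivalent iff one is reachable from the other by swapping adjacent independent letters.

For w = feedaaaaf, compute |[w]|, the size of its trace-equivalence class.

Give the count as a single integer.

108

#0=f has no predecessor
#1=e has no predecessor
#2=e depends on [1:e]
#3=d has no predecessor
#4=a depends on [2:e, 3:d]
#5=a depends on [4:a]
#6=a depends on [5:a]
#7=a depends on [6:a]
#8=f depends on [0:f]
sources: [0:f, 1:e, 3:d]
N(rest) = Σ N(rest − s) over sources s of rest; N(one piece) = 1:
  size 1 → [7]=1  [8]=1
  size 2 → [0,8]=1  [6,7]=1  [7,8]=2
  size 3 → [0,7,8]=3  [5,6,7]=1  [6,7,8]=3
  size 4 → [0,6,7,8]=6  [4,5,6,7]=1  [5,6,7,8]=4
  size 5 → [0,5,6,7,8]=10  [2,4,5,6,7]=1  [3,4,5,6,7]=1  [4,5,6,7,8]=5
  size 6 → [0,4,5,6,7,8]=15  [1,2,4,5,6,7]=1  [2,3,4,5,6,7]=2  [2,4,5,6,7,8]=6  [3,4,5,6,7,8]=6
  size 7 → [0,2,4,5,6,7,8]=21  [0,3,4,5,6,7,8]=21  [1,2,3,4,5,6,7]=3  [1,2,4,5,6,7,8]=7  [2,3,4,5,6,7,8]=14
  first=0(f) contributes 24
  first=1(e) contributes 56
  first=3(d) contributes 28
|[w]| = 108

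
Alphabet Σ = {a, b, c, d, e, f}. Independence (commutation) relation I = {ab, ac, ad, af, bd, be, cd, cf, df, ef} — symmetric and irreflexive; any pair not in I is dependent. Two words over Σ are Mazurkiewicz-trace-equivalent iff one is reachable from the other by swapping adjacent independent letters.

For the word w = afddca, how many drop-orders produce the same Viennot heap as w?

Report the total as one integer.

180

piece 0:a — minimal
piece 1:f — minimal
piece 2:d — minimal
piece 3:d rests on {2:d}
piece 4:c — minimal
piece 5:a rests on {0:a}
minimal pieces: {0:a, 1:f, 2:d, 4:c}
ways to finish when only these pieces remain (= sum over removing one remaining piece with nothing left below it):
  1 left: {1}→1  {3}→1  {4}→1  {5}→1
  2 left: {0,5}→1  {1,3}→2  {1,4}→2  {1,5}→2  {2,3}→1  {3,4}→2  {3,5}→2  {4,5}→2
  3 left: {0,1,5}→3  {0,3,5}→3  {0,4,5}→3  {1,2,3}→3  {1,3,4}→6  {1,3,5}→6  {1,4,5}→6  {2,3,4}→3  {2,3,5}→3  {3,4,5}→6
  4 left: {0,1,3,5}→12  {0,1,4,5}→12  {0,2,3,5}→6  {0,3,4,5}→12  {1,2,3,4}→12  {1,2,3,5}→12  {1,3,4,5}→24  {2,3,4,5}→12
  placing 0:a first → 60 extensions
  placing 1:f first → 30 extensions
  placing 2:d first → 60 extensions
  placing 4:c first → 30 extensions
total linear extensions = 180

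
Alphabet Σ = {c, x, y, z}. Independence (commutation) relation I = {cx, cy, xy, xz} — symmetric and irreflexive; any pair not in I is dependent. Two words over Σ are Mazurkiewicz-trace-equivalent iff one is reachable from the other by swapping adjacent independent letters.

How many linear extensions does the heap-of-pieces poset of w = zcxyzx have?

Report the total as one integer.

30

0(z) covers ∅
1(c) covers 0:z
2(x) covers ∅
3(y) covers 0:z
4(z) covers 1:c, 3:y
5(x) covers 2:x
floor of heap: 0:z, 2:x
completions by unplaced set U, small U first (add the entries for U minus each lowest piece of U):
  |U|=1: {4}:1  {5}:1
  |U|=2: {1,4}:1  {2,5}:1  {3,4}:1  {4,5}:2
  |U|=3: {1,3,4}:2  {1,4,5}:3  {2,4,5}:3  {3,4,5}:3
  |U|=4: {0,1,3,4}:2  {1,2,4,5}:6  {1,3,4,5}:8  {2,3,4,5}:6
  start at 0(z): 20
  start at 2(x): 10
sum over floor = 30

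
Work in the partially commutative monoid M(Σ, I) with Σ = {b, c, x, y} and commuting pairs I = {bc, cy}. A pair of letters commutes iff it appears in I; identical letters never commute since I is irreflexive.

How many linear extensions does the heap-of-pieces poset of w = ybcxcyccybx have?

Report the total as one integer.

piece 0:y — minimal
piece 1:b rests on {0:y}
piece 2:c — minimal
piece 3:x rests on {1:b, 2:c}
piece 4:c rests on {3:x}
piece 5:y rests on {3:x}
piece 6:c rests on {4:c}
piece 7:c rests on {6:c}
piece 8:y rests on {5:y}
piece 9:b rests on {8:y}
piece 10:x rests on {7:c, 9:b}
minimal pieces: {0:y, 2:c}
ways to finish when only these pieces remain (= sum over removing one remaining piece with nothing left below it):
  1 left: {10}→1
  2 left: {7,10}→1  {9,10}→1
  3 left: {6,7,10}→1  {7,9,10}→2  {8,9,10}→1
  4 left: {4,6,7,10}→1  {5,8,9,10}→1  {6,7,9,10}→3  {7,8,9,10}→3
  5 left: {4,6,7,9,10}→4  {5,7,8,9,10}→4  {6,7,8,9,10}→6
  6 left: {4,6,7,8,9,10}→10  {5,6,7,8,9,10}→10
  7 left: {4,5,6,7,8,9,10}→20
  8 left: {3,4,5,6,7,8,9,10}→20
  9 left: {1,3,4,5,6,7,8,9,10}→20  {2,3,4,5,6,7,8,9,10}→20
  placing 0:y first → 40 extensions
  placing 2:c first → 20 extensions
total linear extensions = 60

60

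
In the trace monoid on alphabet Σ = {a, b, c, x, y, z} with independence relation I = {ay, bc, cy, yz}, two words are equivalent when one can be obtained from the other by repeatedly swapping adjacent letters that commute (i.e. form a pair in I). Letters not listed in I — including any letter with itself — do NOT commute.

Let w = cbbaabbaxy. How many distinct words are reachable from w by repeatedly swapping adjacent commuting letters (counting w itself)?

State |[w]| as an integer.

3

drop 0:c onto floor
drop 1:b onto floor
drop 2:b onto {1:b}
drop 3:a onto {0:c, 2:b}
drop 4:a onto {3:a}
drop 5:b onto {4:a}
drop 6:b onto {5:b}
drop 7:a onto {6:b}
drop 8:x onto {7:a}
drop 9:y onto {8:x}
ground layer = {0:c, 1:b}
drop-orders for the pieces not yet dropped (sum over which currently-grounded one goes next):
  1 to go: {9} 1
  2 to go: {8,9} 1
  3 to go: {7,8,9} 1
  4 to go: {6,7,8,9} 1
  5 to go: {5,6,7,8,9} 1
  6 to go: {4,5,6,7,8,9} 1
  7 to go: {3,4,5,6,7,8,9} 1
  8 to go: {0,3,4,5,6,7,8,9} 1  {2,3,4,5,6,7,8,9} 1
  if 0:c drops first: 1 orders
  if 1:b drops first: 2 orders
heap linearizations: 3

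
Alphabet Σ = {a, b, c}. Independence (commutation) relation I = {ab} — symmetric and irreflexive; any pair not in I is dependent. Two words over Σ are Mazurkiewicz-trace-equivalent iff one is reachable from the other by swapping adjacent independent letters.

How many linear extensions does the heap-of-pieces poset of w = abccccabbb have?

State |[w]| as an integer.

#0=a has no predecessor
#1=b has no predecessor
#2=c depends on [0:a, 1:b]
#3=c depends on [2:c]
#4=c depends on [3:c]
#5=c depends on [4:c]
#6=a depends on [5:c]
#7=b depends on [5:c]
#8=b depends on [7:b]
#9=b depends on [8:b]
sources: [0:a, 1:b]
N(rest) = Σ N(rest − s) over sources s of rest; N(one piece) = 1:
  size 1 → [6]=1  [9]=1
  size 2 → [6,9]=2  [8,9]=1
  size 3 → [6,8,9]=3  [7,8,9]=1
  size 4 → [6,7,8,9]=4
  size 5 → [5,6,7,8,9]=4
  size 6 → [4,5,6,7,8,9]=4
  size 7 → [3,4,5,6,7,8,9]=4
  size 8 → [2,3,4,5,6,7,8,9]=4
  first=0(a) contributes 4
  first=1(b) contributes 4
|[w]| = 8

8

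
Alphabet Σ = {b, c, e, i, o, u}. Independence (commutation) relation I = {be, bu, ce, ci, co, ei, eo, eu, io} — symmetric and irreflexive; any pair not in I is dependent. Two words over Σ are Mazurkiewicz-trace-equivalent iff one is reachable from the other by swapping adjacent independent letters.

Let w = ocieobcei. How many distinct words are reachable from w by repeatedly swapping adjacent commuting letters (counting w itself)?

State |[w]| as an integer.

864

drop 0:o onto floor
drop 1:c onto floor
drop 2:i onto floor
drop 3:e onto floor
drop 4:o onto {0:o}
drop 5:b onto {1:c, 2:i, 4:o}
drop 6:c onto {5:b}
drop 7:e onto {3:e}
drop 8:i onto {5:b}
ground layer = {0:o, 1:c, 2:i, 3:e}
drop-orders for the pieces not yet dropped (sum over which currently-grounded one goes next):
  1 to go: {6} 1  {7} 1  {8} 1
  2 to go: {3,7} 1  {6,7} 2  {6,8} 2  {7,8} 2
  3 to go: {3,6,7} 3  {3,7,8} 3  {5,6,8} 2  {6,7,8} 6
  4 to go: {1,5,6,8} 2  {2,5,6,8} 2  {3,6,7,8} 12  {4,5,6,8} 2  {5,6,7,8} 8
  5 to go: {0,4,5,6,8} 2  {1,2,5,6,8} 4  {1,4,5,6,8} 4  {1,5,6,7,8} 10  {2,4,5,6,8} 4  {2,5,6,7,8} 10  {3,5,6,7,8} 20  {4,5,6,7,8} 10
  6 to go: {0,1,4,5,6,8} 6  {0,2,4,5,6,8} 6  {0,4,5,6,7,8} 12  {1,2,4,5,6,8} 12  {1,2,5,6,7,8} 24  {1,3,5,6,7,8} 30  {1,4,5,6,7,8} 24  {2,3,5,6,7,8} 30  {2,4,5,6,7,8} 24  {3,4,5,6,7,8} 30
  7 to go: {0,1,2,4,5,6,8} 24  {0,1,4,5,6,7,8} 42  {0,2,4,5,6,7,8} 42  {0,3,4,5,6,7,8} 42  {1,2,3,5,6,7,8} 84  {1,2,4,5,6,7,8} 84  {1,3,4,5,6,7,8} 84  {2,3,4,5,6,7,8} 84
  if 0:o drops first: 336 orders
  if 1:c drops first: 168 orders
  if 2:i drops first: 168 orders
  if 3:e drops first: 192 orders
heap linearizations: 864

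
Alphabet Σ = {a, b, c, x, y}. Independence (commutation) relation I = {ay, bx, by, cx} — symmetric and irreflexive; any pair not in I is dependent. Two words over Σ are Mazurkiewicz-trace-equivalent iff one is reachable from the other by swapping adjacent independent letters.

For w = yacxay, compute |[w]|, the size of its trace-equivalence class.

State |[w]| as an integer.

8

0(y) covers ∅
1(a) covers ∅
2(c) covers 0:y, 1:a
3(x) covers 0:y, 1:a
4(a) covers 2:c, 3:x
5(y) covers 2:c, 3:x
floor of heap: 0:y, 1:a
completions by unplaced set U, small U first (add the entries for U minus each lowest piece of U):
  |U|=1: {4}:1  {5}:1
  |U|=2: {4,5}:2
  |U|=3: {2,4,5}:2  {3,4,5}:2
  |U|=4: {2,3,4,5}:4
  start at 0(y): 4
  start at 1(a): 4
sum over floor = 8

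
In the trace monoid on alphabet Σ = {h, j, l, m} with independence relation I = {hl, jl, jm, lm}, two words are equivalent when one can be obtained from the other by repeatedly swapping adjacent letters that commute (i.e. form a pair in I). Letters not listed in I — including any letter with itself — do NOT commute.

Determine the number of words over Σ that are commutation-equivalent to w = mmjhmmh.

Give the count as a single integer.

piece 0:m — minimal
piece 1:m rests on {0:m}
piece 2:j — minimal
piece 3:h rests on {1:m, 2:j}
piece 4:m rests on {3:h}
piece 5:m rests on {4:m}
piece 6:h rests on {5:m}
minimal pieces: {0:m, 2:j}
ways to finish when only these pieces remain (= sum over removing one remaining piece with nothing left below it):
  1 left: {6}→1
  2 left: {5,6}→1
  3 left: {4,5,6}→1
  4 left: {3,4,5,6}→1
  5 left: {1,3,4,5,6}→1  {2,3,4,5,6}→1
  placing 0:m first → 2 extensions
  placing 2:j first → 1 extensions
total linear extensions = 3

3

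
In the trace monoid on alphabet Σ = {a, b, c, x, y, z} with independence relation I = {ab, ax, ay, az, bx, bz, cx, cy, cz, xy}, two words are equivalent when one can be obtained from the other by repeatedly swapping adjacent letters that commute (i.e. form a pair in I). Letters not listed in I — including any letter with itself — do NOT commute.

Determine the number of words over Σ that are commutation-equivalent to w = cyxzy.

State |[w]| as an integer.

10

drop 0:c onto floor
drop 1:y onto floor
drop 2:x onto floor
drop 3:z onto {1:y, 2:x}
drop 4:y onto {3:z}
ground layer = {0:c, 1:y, 2:x}
drop-orders for the pieces not yet dropped (sum over which currently-grounded one goes next):
  1 to go: {0} 1  {4} 1
  2 to go: {0,4} 2  {3,4} 1
  3 to go: {0,3,4} 3  {1,3,4} 1  {2,3,4} 1
  if 0:c drops first: 2 orders
  if 1:y drops first: 4 orders
  if 2:x drops first: 4 orders
heap linearizations: 10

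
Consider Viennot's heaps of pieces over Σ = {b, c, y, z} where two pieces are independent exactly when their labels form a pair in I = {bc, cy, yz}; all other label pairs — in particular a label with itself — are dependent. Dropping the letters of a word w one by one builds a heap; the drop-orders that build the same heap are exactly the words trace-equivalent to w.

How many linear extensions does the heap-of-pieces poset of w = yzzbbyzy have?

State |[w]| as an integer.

9

#0=y has no predecessor
#1=z has no predecessor
#2=z depends on [1:z]
#3=b depends on [0:y, 2:z]
#4=b depends on [3:b]
#5=y depends on [4:b]
#6=z depends on [4:b]
#7=y depends on [5:y]
sources: [0:y, 1:z]
N(rest) = Σ N(rest − s) over sources s of rest; N(one piece) = 1:
  size 1 → [6]=1  [7]=1
  size 2 → [5,7]=1  [6,7]=2
  size 3 → [5,6,7]=3
  size 4 → [4,5,6,7]=3
  size 5 → [3,4,5,6,7]=3
  size 6 → [0,3,4,5,6,7]=3  [2,3,4,5,6,7]=3
  first=0(y) contributes 3
  first=1(z) contributes 6
|[w]| = 9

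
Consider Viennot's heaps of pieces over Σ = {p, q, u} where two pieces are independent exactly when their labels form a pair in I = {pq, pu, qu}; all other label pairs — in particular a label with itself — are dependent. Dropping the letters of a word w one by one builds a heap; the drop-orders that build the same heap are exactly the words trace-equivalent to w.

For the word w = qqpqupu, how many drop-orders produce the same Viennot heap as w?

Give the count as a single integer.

210

drop 0:q onto floor
drop 1:q onto {0:q}
drop 2:p onto floor
drop 3:q onto {1:q}
drop 4:u onto floor
drop 5:p onto {2:p}
drop 6:u onto {4:u}
ground layer = {0:q, 2:p, 4:u}
drop-orders for the pieces not yet dropped (sum over which currently-grounded one goes next):
  1 to go: {3} 1  {5} 1  {6} 1
  2 to go: {1,3} 1  {2,5} 1  {3,5} 2  {3,6} 2  {4,6} 1  {5,6} 2
  3 to go: {0,1,3} 1  {1,3,5} 3  {1,3,6} 3  {2,3,5} 3  {2,5,6} 3  {3,4,6} 3  {3,5,6} 6  {4,5,6} 3
  4 to go: {0,1,3,5} 4  {0,1,3,6} 4  {1,2,3,5} 6  {1,3,4,6} 6  {1,3,5,6} 12  {2,3,5,6} 12  {2,4,5,6} 6  {3,4,5,6} 12
  5 to go: {0,1,2,3,5} 10  {0,1,3,4,6} 10  {0,1,3,5,6} 20  {1,2,3,5,6} 30  {1,3,4,5,6} 30  {2,3,4,5,6} 30
  if 0:q drops first: 90 orders
  if 2:p drops first: 60 orders
  if 4:u drops first: 60 orders
heap linearizations: 210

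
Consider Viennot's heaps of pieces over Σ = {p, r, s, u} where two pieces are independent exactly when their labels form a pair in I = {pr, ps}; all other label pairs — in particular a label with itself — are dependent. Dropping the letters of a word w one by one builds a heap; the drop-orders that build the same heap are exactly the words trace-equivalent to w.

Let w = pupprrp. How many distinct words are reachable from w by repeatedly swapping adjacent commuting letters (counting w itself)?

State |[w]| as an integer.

drop 0:p onto floor
drop 1:u onto {0:p}
drop 2:p onto {1:u}
drop 3:p onto {2:p}
drop 4:r onto {1:u}
drop 5:r onto {4:r}
drop 6:p onto {3:p}
ground layer = {0:p}
drop-orders for the pieces not yet dropped (sum over which currently-grounded one goes next):
  1 to go: {5} 1  {6} 1
  2 to go: {3,6} 1  {4,5} 1  {5,6} 2
  3 to go: {2,3,6} 1  {3,5,6} 3  {4,5,6} 3
  4 to go: {2,3,5,6} 4  {3,4,5,6} 6
  5 to go: {2,3,4,5,6} 10
  if 0:p drops first: 10 orders

10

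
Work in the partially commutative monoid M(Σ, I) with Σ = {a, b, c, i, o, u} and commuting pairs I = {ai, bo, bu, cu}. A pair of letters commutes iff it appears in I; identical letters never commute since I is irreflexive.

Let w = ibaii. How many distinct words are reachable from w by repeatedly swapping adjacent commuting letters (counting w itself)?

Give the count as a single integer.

#0=i has no predecessor
#1=b depends on [0:i]
#2=a depends on [1:b]
#3=i depends on [1:b]
#4=i depends on [3:i]
sources: [0:i]
N(rest) = Σ N(rest − s) over sources s of rest; N(one piece) = 1:
  size 1 → [2]=1  [4]=1
  size 2 → [2,4]=2  [3,4]=1
  size 3 → [2,3,4]=3
  first=0(i) contributes 3

3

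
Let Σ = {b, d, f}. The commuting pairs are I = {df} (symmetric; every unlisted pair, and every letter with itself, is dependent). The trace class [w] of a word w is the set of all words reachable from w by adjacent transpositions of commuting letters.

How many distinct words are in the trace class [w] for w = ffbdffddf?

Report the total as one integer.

20

drop 0:f onto floor
drop 1:f onto {0:f}
drop 2:b onto {1:f}
drop 3:d onto {2:b}
drop 4:f onto {2:b}
drop 5:f onto {4:f}
drop 6:d onto {3:d}
drop 7:d onto {6:d}
drop 8:f onto {5:f}
ground layer = {0:f}
drop-orders for the pieces not yet dropped (sum over which currently-grounded one goes next):
  1 to go: {7} 1  {8} 1
  2 to go: {5,8} 1  {6,7} 1  {7,8} 2
  3 to go: {3,6,7} 1  {4,5,8} 1  {5,7,8} 3  {6,7,8} 3
  4 to go: {3,6,7,8} 4  {4,5,7,8} 4  {5,6,7,8} 6
  5 to go: {3,5,6,7,8} 10  {4,5,6,7,8} 10
  6 to go: {3,4,5,6,7,8} 20
  7 to go: {2,3,4,5,6,7,8} 20
  if 0:f drops first: 20 orders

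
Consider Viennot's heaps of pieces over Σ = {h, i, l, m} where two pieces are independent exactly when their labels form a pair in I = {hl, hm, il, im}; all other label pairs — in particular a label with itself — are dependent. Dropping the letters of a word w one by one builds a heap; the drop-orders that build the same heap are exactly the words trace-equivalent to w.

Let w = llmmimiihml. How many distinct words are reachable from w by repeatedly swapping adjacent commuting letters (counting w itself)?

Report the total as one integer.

#0=l has no predecessor
#1=l depends on [0:l]
#2=m depends on [1:l]
#3=m depends on [2:m]
#4=i has no predecessor
#5=m depends on [3:m]
#6=i depends on [4:i]
#7=i depends on [6:i]
#8=h depends on [7:i]
#9=m depends on [5:m]
#10=l depends on [9:m]
sources: [0:l, 4:i]
N(rest) = Σ N(rest − s) over sources s of rest; N(one piece) = 1:
  size 1 → [8]=1  [10]=1
  size 2 → [7,8]=1  [8,10]=2  [9,10]=1
  size 3 → [5,9,10]=1  [6,7,8]=1  [7,8,10]=3  [8,9,10]=3
  size 4 → [3,5,9,10]=1  [4,6,7,8]=1  [5,8,9,10]=4  [6,7,8,10]=4  [7,8,9,10]=6
  size 5 → [2,3,5,9,10]=1  [3,5,8,9,10]=5  [4,6,7,8,10]=5  [5,7,8,9,10]=10  [6,7,8,9,10]=10
  size 6 → [1,2,3,5,9,10]=1  [2,3,5,8,9,10]=6  [3,5,7,8,9,10]=15  [4,6,7,8,9,10]=15  [5,6,7,8,9,10]=20
  size 7 → [0,1,2,3,5,9,10]=1  [1,2,3,5,8,9,10]=7  [2,3,5,7,8,9,10]=21  [3,5,6,7,8,9,10]=35  [4,5,6,7,8,9,10]=35
  size 8 → [0,1,2,3,5,8,9,10]=8  [1,2,3,5,7,8,9,10]=28  [2,3,5,6,7,8,9,10]=56  [3,4,5,6,7,8,9,10]=70
  size 9 → [0,1,2,3,5,7,8,9,10]=36  [1,2,3,5,6,7,8,9,10]=84  [2,3,4,5,6,7,8,9,10]=126
  first=0(l) contributes 210
  first=4(i) contributes 120
|[w]| = 330

330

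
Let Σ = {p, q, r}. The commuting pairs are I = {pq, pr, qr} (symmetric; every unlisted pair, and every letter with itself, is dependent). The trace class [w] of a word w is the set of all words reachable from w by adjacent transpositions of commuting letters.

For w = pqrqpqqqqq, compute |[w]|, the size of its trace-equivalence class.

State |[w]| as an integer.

360

piece 0:p — minimal
piece 1:q — minimal
piece 2:r — minimal
piece 3:q rests on {1:q}
piece 4:p rests on {0:p}
piece 5:q rests on {3:q}
piece 6:q rests on {5:q}
piece 7:q rests on {6:q}
piece 8:q rests on {7:q}
piece 9:q rests on {8:q}
minimal pieces: {0:p, 1:q, 2:r}
ways to finish when only these pieces remain (= sum over removing one remaining piece with nothing left below it):
  1 left: {2}→1  {4}→1  {9}→1
  2 left: {0,4}→1  {2,4}→2  {2,9}→2  {4,9}→2  {8,9}→1
  3 left: {0,2,4}→3  {0,4,9}→3  {2,4,9}→6  {2,8,9}→3  {4,8,9}→3  {7,8,9}→1
  4 left: {0,2,4,9}→12  {0,4,8,9}→6  {2,4,8,9}→12  {2,7,8,9}→4  {4,7,8,9}→4  {6,7,8,9}→1
  5 left: {0,2,4,8,9}→30  {0,4,7,8,9}→10  {2,4,7,8,9}→20  {2,6,7,8,9}→5  {4,6,7,8,9}→5  {5,6,7,8,9}→1
  6 left: {0,2,4,7,8,9}→60  {0,4,6,7,8,9}→15  {2,4,6,7,8,9}→30  {2,5,6,7,8,9}→6  {3,5,6,7,8,9}→1  {4,5,6,7,8,9}→6
  7 left: {0,2,4,6,7,8,9}→105  {0,4,5,6,7,8,9}→21  {1,3,5,6,7,8,9}→1  {2,3,5,6,7,8,9}→7  {2,4,5,6,7,8,9}→42  {3,4,5,6,7,8,9}→7
  8 left: {0,2,4,5,6,7,8,9}→168  {0,3,4,5,6,7,8,9}→28  {1,2,3,5,6,7,8,9}→8  {1,3,4,5,6,7,8,9}→8  {2,3,4,5,6,7,8,9}→56
  placing 0:p first → 72 extensions
  placing 1:q first → 252 extensions
  placing 2:r first → 36 extensions
total linear extensions = 360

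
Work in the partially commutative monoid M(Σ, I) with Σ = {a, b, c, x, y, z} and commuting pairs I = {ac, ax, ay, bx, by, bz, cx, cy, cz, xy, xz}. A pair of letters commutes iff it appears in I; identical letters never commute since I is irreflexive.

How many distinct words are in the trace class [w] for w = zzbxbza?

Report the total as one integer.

70

piece 0:z — minimal
piece 1:z rests on {0:z}
piece 2:b — minimal
piece 3:x — minimal
piece 4:b rests on {2:b}
piece 5:z rests on {1:z}
piece 6:a rests on {4:b, 5:z}
minimal pieces: {0:z, 2:b, 3:x}
ways to finish when only these pieces remain (= sum over removing one remaining piece with nothing left below it):
  1 left: {3}→1  {6}→1
  2 left: {3,6}→2  {4,6}→1  {5,6}→1
  3 left: {1,5,6}→1  {2,4,6}→1  {3,4,6}→3  {3,5,6}→3  {4,5,6}→2
  4 left: {0,1,5,6}→1  {1,3,5,6}→4  {1,4,5,6}→3  {2,3,4,6}→4  {2,4,5,6}→3  {3,4,5,6}→8
  5 left: {0,1,3,5,6}→5  {0,1,4,5,6}→4  {1,2,4,5,6}→6  {1,3,4,5,6}→15  {2,3,4,5,6}→15
  placing 0:z first → 36 extensions
  placing 2:b first → 24 extensions
  placing 3:x first → 10 extensions
total linear extensions = 70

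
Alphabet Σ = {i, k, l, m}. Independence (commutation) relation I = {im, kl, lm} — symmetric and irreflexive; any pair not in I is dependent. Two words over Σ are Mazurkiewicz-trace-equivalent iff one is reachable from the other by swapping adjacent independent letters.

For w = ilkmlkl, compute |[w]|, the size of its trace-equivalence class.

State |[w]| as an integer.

20

drop 0:i onto floor
drop 1:l onto {0:i}
drop 2:k onto {0:i}
drop 3:m onto {2:k}
drop 4:l onto {1:l}
drop 5:k onto {3:m}
drop 6:l onto {4:l}
ground layer = {0:i}
drop-orders for the pieces not yet dropped (sum over which currently-grounded one goes next):
  1 to go: {5} 1  {6} 1
  2 to go: {3,5} 1  {4,6} 1  {5,6} 2
  3 to go: {1,4,6} 1  {2,3,5} 1  {3,5,6} 3  {4,5,6} 3
  4 to go: {1,4,5,6} 4  {2,3,5,6} 4  {3,4,5,6} 6
  5 to go: {1,3,4,5,6} 10  {2,3,4,5,6} 10
  if 0:i drops first: 20 orders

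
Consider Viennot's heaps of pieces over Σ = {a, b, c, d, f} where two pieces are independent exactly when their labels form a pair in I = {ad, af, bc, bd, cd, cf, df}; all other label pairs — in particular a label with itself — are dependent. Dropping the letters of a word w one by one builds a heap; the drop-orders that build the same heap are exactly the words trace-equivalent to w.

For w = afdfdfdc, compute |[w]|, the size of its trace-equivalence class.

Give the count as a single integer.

drop 0:a onto floor
drop 1:f onto floor
drop 2:d onto floor
drop 3:f onto {1:f}
drop 4:d onto {2:d}
drop 5:f onto {3:f}
drop 6:d onto {4:d}
drop 7:c onto {0:a}
ground layer = {0:a, 1:f, 2:d}
drop-orders for the pieces not yet dropped (sum over which currently-grounded one goes next):
  1 to go: {5} 1  {6} 1  {7} 1
  2 to go: {0,7} 1  {3,5} 1  {4,6} 1  {5,6} 2  {5,7} 2  {6,7} 2
  3 to go: {0,5,7} 3  {0,6,7} 3  {1,3,5} 1  {2,4,6} 1  {3,5,6} 3  {3,5,7} 3  {4,5,6} 3  {4,6,7} 3  {5,6,7} 6
  4 to go: {0,3,5,7} 6  {0,4,6,7} 6  {0,5,6,7} 12  {1,3,5,6} 4  {1,3,5,7} 4  {2,4,5,6} 4  {2,4,6,7} 4  {3,4,5,6} 6  {3,5,6,7} 12  {4,5,6,7} 12
  5 to go: {0,1,3,5,7} 10  {0,2,4,6,7} 10  {0,3,5,6,7} 30  {0,4,5,6,7} 30  {1,3,4,5,6} 10  {1,3,5,6,7} 20  {2,3,4,5,6} 10  {2,4,5,6,7} 20  {3,4,5,6,7} 30
  6 to go: {0,1,3,5,6,7} 60  {0,2,4,5,6,7} 60  {0,3,4,5,6,7} 90  {1,2,3,4,5,6} 20  {1,3,4,5,6,7} 60  {2,3,4,5,6,7} 60
  if 0:a drops first: 140 orders
  if 1:f drops first: 210 orders
  if 2:d drops first: 210 orders
heap linearizations: 560

560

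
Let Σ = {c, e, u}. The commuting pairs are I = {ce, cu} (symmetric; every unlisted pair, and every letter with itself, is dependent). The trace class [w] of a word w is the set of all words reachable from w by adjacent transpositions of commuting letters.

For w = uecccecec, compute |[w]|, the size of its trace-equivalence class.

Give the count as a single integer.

126

0(u) covers ∅
1(e) covers 0:u
2(c) covers ∅
3(c) covers 2:c
4(c) covers 3:c
5(e) covers 1:e
6(c) covers 4:c
7(e) covers 5:e
8(c) covers 6:c
floor of heap: 0:u, 2:c
completions by unplaced set U, small U first (add the entries for U minus each lowest piece of U):
  |U|=1: {7}:1  {8}:1
  |U|=2: {5,7}:1  {6,8}:1  {7,8}:2
  |U|=3: {1,5,7}:1  {4,6,8}:1  {5,7,8}:3  {6,7,8}:3
  |U|=4: {0,1,5,7}:1  {1,5,7,8}:4  {3,4,6,8}:1  {4,6,7,8}:4  {5,6,7,8}:6
  |U|=5: {0,1,5,7,8}:5  {1,5,6,7,8}:10  {2,3,4,6,8}:1  {3,4,6,7,8}:5  {4,5,6,7,8}:10
  |U|=6: {0,1,5,6,7,8}:15  {1,4,5,6,7,8}:20  {2,3,4,6,7,8}:6  {3,4,5,6,7,8}:15
  |U|=7: {0,1,4,5,6,7,8}:35  {1,3,4,5,6,7,8}:35  {2,3,4,5,6,7,8}:21
  start at 0(u): 56
  start at 2(c): 70
sum over floor = 126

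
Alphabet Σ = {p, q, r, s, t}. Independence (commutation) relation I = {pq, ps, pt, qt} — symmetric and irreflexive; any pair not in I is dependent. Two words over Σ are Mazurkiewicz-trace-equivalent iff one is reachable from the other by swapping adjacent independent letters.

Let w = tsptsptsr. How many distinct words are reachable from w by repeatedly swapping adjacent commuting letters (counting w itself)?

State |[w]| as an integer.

#0=t has no predecessor
#1=s depends on [0:t]
#2=p has no predecessor
#3=t depends on [1:s]
#4=s depends on [3:t]
#5=p depends on [2:p]
#6=t depends on [4:s]
#7=s depends on [6:t]
#8=r depends on [5:p, 7:s]
sources: [0:t, 2:p]
N(rest) = Σ N(rest − s) over sources s of rest; N(one piece) = 1:
  size 1 → [8]=1
  size 2 → [5,8]=1  [7,8]=1
  size 3 → [2,5,8]=1  [5,7,8]=2  [6,7,8]=1
  size 4 → [2,5,7,8]=3  [4,6,7,8]=1  [5,6,7,8]=3
  size 5 → [2,5,6,7,8]=6  [3,4,6,7,8]=1  [4,5,6,7,8]=4
  size 6 → [1,3,4,6,7,8]=1  [2,4,5,6,7,8]=10  [3,4,5,6,7,8]=5
  size 7 → [0,1,3,4,6,7,8]=1  [1,3,4,5,6,7,8]=6  [2,3,4,5,6,7,8]=15
  first=0(t) contributes 21
  first=2(p) contributes 7
|[w]| = 28

28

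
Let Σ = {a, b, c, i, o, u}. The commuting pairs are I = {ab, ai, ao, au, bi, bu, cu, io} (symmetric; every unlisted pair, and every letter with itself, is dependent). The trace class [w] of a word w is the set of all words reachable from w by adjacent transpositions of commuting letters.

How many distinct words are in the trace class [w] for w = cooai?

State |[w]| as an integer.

0(c) covers ∅
1(o) covers 0:c
2(o) covers 1:o
3(a) covers 0:c
4(i) covers 0:c
floor of heap: 0:c
completions by unplaced set U, small U first (add the entries for U minus each lowest piece of U):
  |U|=1: {2}:1  {3}:1  {4}:1
  |U|=2: {1,2}:1  {2,3}:2  {2,4}:2  {3,4}:2
  |U|=3: {1,2,3}:3  {1,2,4}:3  {2,3,4}:6
  start at 0(c): 12

12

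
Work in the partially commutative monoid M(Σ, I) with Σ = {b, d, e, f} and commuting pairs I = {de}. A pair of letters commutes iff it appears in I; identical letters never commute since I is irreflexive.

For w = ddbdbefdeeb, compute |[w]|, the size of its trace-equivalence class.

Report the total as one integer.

#0=d has no predecessor
#1=d depends on [0:d]
#2=b depends on [1:d]
#3=d depends on [2:b]
#4=b depends on [3:d]
#5=e depends on [4:b]
#6=f depends on [5:e]
#7=d depends on [6:f]
#8=e depends on [6:f]
#9=e depends on [8:e]
#10=b depends on [7:d, 9:e]
sources: [0:d]
N(rest) = Σ N(rest − s) over sources s of rest; N(one piece) = 1:
  size 1 → [10]=1
  size 2 → [7,10]=1  [9,10]=1
  size 3 → [7,9,10]=2  [8,9,10]=1
  size 4 → [7,8,9,10]=3
  size 5 → [6,7,8,9,10]=3
  size 6 → [5,6,7,8,9,10]=3
  size 7 → [4,5,6,7,8,9,10]=3
  size 8 → [3,4,5,6,7,8,9,10]=3
  size 9 → [2,3,4,5,6,7,8,9,10]=3
  first=0(d) contributes 3

3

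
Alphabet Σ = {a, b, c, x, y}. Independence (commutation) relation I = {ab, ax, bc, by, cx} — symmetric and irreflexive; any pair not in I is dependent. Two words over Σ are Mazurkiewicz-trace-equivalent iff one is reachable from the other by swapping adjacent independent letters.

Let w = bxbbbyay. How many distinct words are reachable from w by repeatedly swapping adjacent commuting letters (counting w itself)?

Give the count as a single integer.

drop 0:b onto floor
drop 1:x onto {0:b}
drop 2:b onto {1:x}
drop 3:b onto {2:b}
drop 4:b onto {3:b}
drop 5:y onto {1:x}
drop 6:a onto {5:y}
drop 7:y onto {6:a}
ground layer = {0:b}
drop-orders for the pieces not yet dropped (sum over which currently-grounded one goes next):
  1 to go: {4} 1  {7} 1
  2 to go: {3,4} 1  {4,7} 2  {6,7} 1
  3 to go: {2,3,4} 1  {3,4,7} 3  {4,6,7} 3  {5,6,7} 1
  4 to go: {2,3,4,7} 4  {3,4,6,7} 6  {4,5,6,7} 4
  5 to go: {2,3,4,6,7} 10  {3,4,5,6,7} 10
  6 to go: {2,3,4,5,6,7} 20
  if 0:b drops first: 20 orders

20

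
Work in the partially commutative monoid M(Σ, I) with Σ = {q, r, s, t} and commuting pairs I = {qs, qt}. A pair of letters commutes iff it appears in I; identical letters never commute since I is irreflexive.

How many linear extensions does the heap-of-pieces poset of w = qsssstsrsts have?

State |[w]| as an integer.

#0=q has no predecessor
#1=s has no predecessor
#2=s depends on [1:s]
#3=s depends on [2:s]
#4=s depends on [3:s]
#5=t depends on [4:s]
#6=s depends on [5:t]
#7=r depends on [0:q, 6:s]
#8=s depends on [7:r]
#9=t depends on [8:s]
#10=s depends on [9:t]
sources: [0:q, 1:s]
N(rest) = Σ N(rest − s) over sources s of rest; N(one piece) = 1:
  size 1 → [10]=1
  size 2 → [9,10]=1
  size 3 → [8,9,10]=1
  size 4 → [7,8,9,10]=1
  size 5 → [0,7,8,9,10]=1  [6,7,8,9,10]=1
  size 6 → [0,6,7,8,9,10]=2  [5,6,7,8,9,10]=1
  size 7 → [0,5,6,7,8,9,10]=3  [4,5,6,7,8,9,10]=1
  size 8 → [0,4,5,6,7,8,9,10]=4  [3,4,5,6,7,8,9,10]=1
  size 9 → [0,3,4,5,6,7,8,9,10]=5  [2,3,4,5,6,7,8,9,10]=1
  first=0(q) contributes 1
  first=1(s) contributes 6
|[w]| = 7

7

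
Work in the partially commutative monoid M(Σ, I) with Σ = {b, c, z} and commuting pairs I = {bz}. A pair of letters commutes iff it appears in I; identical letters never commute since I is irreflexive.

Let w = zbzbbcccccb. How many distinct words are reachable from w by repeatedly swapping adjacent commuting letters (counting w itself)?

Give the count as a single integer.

10

#0=z has no predecessor
#1=b has no predecessor
#2=z depends on [0:z]
#3=b depends on [1:b]
#4=b depends on [3:b]
#5=c depends on [2:z, 4:b]
#6=c depends on [5:c]
#7=c depends on [6:c]
#8=c depends on [7:c]
#9=c depends on [8:c]
#10=b depends on [9:c]
sources: [0:z, 1:b]
N(rest) = Σ N(rest − s) over sources s of rest; N(one piece) = 1:
  size 1 → [10]=1
  size 2 → [9,10]=1
  size 3 → [8,9,10]=1
  size 4 → [7,8,9,10]=1
  size 5 → [6,7,8,9,10]=1
  size 6 → [5,6,7,8,9,10]=1
  size 7 → [2,5,6,7,8,9,10]=1  [4,5,6,7,8,9,10]=1
  size 8 → [0,2,5,6,7,8,9,10]=1  [2,4,5,6,7,8,9,10]=2  [3,4,5,6,7,8,9,10]=1
  size 9 → [0,2,4,5,6,7,8,9,10]=3  [1,3,4,5,6,7,8,9,10]=1  [2,3,4,5,6,7,8,9,10]=3
  first=0(z) contributes 4
  first=1(b) contributes 6
|[w]| = 10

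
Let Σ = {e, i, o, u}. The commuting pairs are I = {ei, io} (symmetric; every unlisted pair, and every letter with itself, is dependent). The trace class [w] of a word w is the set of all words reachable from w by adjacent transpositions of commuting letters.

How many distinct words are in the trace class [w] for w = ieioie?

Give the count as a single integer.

20

#0=i has no predecessor
#1=e has no predecessor
#2=i depends on [0:i]
#3=o depends on [1:e]
#4=i depends on [2:i]
#5=e depends on [3:o]
sources: [0:i, 1:e]
N(rest) = Σ N(rest − s) over sources s of rest; N(one piece) = 1:
  size 1 → [4]=1  [5]=1
  size 2 → [2,4]=1  [3,5]=1  [4,5]=2
  size 3 → [0,2,4]=1  [1,3,5]=1  [2,4,5]=3  [3,4,5]=3
  size 4 → [0,2,4,5]=4  [1,3,4,5]=4  [2,3,4,5]=6
  first=0(i) contributes 10
  first=1(e) contributes 10
|[w]| = 20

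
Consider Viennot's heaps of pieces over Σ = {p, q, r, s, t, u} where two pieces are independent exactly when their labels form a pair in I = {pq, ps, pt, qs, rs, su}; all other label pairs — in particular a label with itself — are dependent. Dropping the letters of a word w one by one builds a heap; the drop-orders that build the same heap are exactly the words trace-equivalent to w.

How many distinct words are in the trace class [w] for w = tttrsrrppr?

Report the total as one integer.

#0=t has no predecessor
#1=t depends on [0:t]
#2=t depends on [1:t]
#3=r depends on [2:t]
#4=s depends on [2:t]
#5=r depends on [3:r]
#6=r depends on [5:r]
#7=p depends on [6:r]
#8=p depends on [7:p]
#9=r depends on [8:p]
sources: [0:t]
N(rest) = Σ N(rest − s) over sources s of rest; N(one piece) = 1:
  size 1 → [4]=1  [9]=1
  size 2 → [4,9]=2  [8,9]=1
  size 3 → [4,8,9]=3  [7,8,9]=1
  size 4 → [4,7,8,9]=4  [6,7,8,9]=1
  size 5 → [4,6,7,8,9]=5  [5,6,7,8,9]=1
  size 6 → [3,5,6,7,8,9]=1  [4,5,6,7,8,9]=6
  size 7 → [3,4,5,6,7,8,9]=7
  size 8 → [2,3,4,5,6,7,8,9]=7
  first=0(t) contributes 7

7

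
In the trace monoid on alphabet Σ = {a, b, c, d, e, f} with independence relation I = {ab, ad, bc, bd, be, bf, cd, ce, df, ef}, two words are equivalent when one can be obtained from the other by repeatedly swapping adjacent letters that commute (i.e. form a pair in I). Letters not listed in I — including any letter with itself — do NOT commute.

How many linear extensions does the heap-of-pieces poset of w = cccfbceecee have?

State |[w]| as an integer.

2310

drop 0:c onto floor
drop 1:c onto {0:c}
drop 2:c onto {1:c}
drop 3:f onto {2:c}
drop 4:b onto floor
drop 5:c onto {3:f}
drop 6:e onto floor
drop 7:e onto {6:e}
drop 8:c onto {5:c}
drop 9:e onto {7:e}
drop 10:e onto {9:e}
ground layer = {0:c, 4:b, 6:e}
drop-orders for the pieces not yet dropped (sum over which currently-grounded one goes next):
  1 to go: {4} 1  {8} 1  {10} 1
  2 to go: {4,8} 2  {4,10} 2  {5,8} 1  {8,10} 2  {9,10} 1
  3 to go: {3,5,8} 1  {4,5,8} 3  {4,8,10} 6  {4,9,10} 3  {5,8,10} 3  {7,9,10} 1  {8,9,10} 3
  4 to go: {2,3,5,8} 1  {3,4,5,8} 4  {3,5,8,10} 4  {4,5,8,10} 12  {4,7,9,10} 4  {4,8,9,10} 12  {5,8,9,10} 6  {6,7,9,10} 1  {7,8,9,10} 4
  5 to go: {1,2,3,5,8} 1  {2,3,4,5,8} 5  {2,3,5,8,10} 5  {3,4,5,8,10} 20  {3,5,8,9,10} 10  {4,5,8,9,10} 30  {4,6,7,9,10} 5  {4,7,8,9,10} 20  {5,7,8,9,10} 10  {6,7,8,9,10} 5
  6 to go: {0,1,2,3,5,8} 1  {1,2,3,4,5,8} 6  {1,2,3,5,8,10} 6  {2,3,4,5,8,10} 30  {2,3,5,8,9,10} 15  {3,4,5,8,9,10} 60  {3,5,7,8,9,10} 20  {4,5,7,8,9,10} 60  {4,6,7,8,9,10} 30  {5,6,7,8,9,10} 15
  7 to go: {0,1,2,3,4,5,8} 7  {0,1,2,3,5,8,10} 7  {1,2,3,4,5,8,10} 42  {1,2,3,5,8,9,10} 21  {2,3,4,5,8,9,10} 105  {2,3,5,7,8,9,10} 35  {3,4,5,7,8,9,10} 140  {3,5,6,7,8,9,10} 35  {4,5,6,7,8,9,10} 105
  8 to go: {0,1,2,3,4,5,8,10} 56  {0,1,2,3,5,8,9,10} 28  {1,2,3,4,5,8,9,10} 168  {1,2,3,5,7,8,9,10} 56  {2,3,4,5,7,8,9,10} 280  {2,3,5,6,7,8,9,10} 70  {3,4,5,6,7,8,9,10} 280
  9 to go: {0,1,2,3,4,5,8,9,10} 252  {0,1,2,3,5,7,8,9,10} 84  {1,2,3,4,5,7,8,9,10} 504  {1,2,3,5,6,7,8,9,10} 126  {2,3,4,5,6,7,8,9,10} 630
  if 0:c drops first: 1260 orders
  if 4:b drops first: 210 orders
  if 6:e drops first: 840 orders
heap linearizations: 2310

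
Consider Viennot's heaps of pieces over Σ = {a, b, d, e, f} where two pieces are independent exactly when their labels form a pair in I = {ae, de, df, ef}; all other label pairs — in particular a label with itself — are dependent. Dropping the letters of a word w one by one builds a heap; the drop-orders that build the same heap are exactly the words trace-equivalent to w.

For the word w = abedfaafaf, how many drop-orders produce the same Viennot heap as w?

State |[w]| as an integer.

piece 0:a — minimal
piece 1:b rests on {0:a}
piece 2:e rests on {1:b}
piece 3:d rests on {1:b}
piece 4:f rests on {1:b}
piece 5:a rests on {3:d, 4:f}
piece 6:a rests on {5:a}
piece 7:f rests on {6:a}
piece 8:a rests on {7:f}
piece 9:f rests on {8:a}
minimal pieces: {0:a}
ways to finish when only these pieces remain (= sum over removing one remaining piece with nothing left below it):
  1 left: {2}→1  {9}→1
  2 left: {2,9}→2  {8,9}→1
  3 left: {2,8,9}→3  {7,8,9}→1
  4 left: {2,7,8,9}→4  {6,7,8,9}→1
  5 left: {2,6,7,8,9}→5  {5,6,7,8,9}→1
  6 left: {2,5,6,7,8,9}→6  {3,5,6,7,8,9}→1  {4,5,6,7,8,9}→1
  7 left: {2,3,5,6,7,8,9}→7  {2,4,5,6,7,8,9}→7  {3,4,5,6,7,8,9}→2
  8 left: {2,3,4,5,6,7,8,9}→16
  placing 0:a first → 16 extensions

16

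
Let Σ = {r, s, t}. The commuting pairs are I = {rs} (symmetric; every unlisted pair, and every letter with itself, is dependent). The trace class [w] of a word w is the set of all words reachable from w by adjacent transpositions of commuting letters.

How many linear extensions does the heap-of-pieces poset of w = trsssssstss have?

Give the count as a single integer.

7

#0=t has no predecessor
#1=r depends on [0:t]
#2=s depends on [0:t]
#3=s depends on [2:s]
#4=s depends on [3:s]
#5=s depends on [4:s]
#6=s depends on [5:s]
#7=s depends on [6:s]
#8=t depends on [1:r, 7:s]
#9=s depends on [8:t]
#10=s depends on [9:s]
sources: [0:t]
N(rest) = Σ N(rest − s) over sources s of rest; N(one piece) = 1:
  size 1 → [10]=1
  size 2 → [9,10]=1
  size 3 → [8,9,10]=1
  size 4 → [1,8,9,10]=1  [7,8,9,10]=1
  size 5 → [1,7,8,9,10]=2  [6,7,8,9,10]=1
  size 6 → [1,6,7,8,9,10]=3  [5,6,7,8,9,10]=1
  size 7 → [1,5,6,7,8,9,10]=4  [4,5,6,7,8,9,10]=1
  size 8 → [1,4,5,6,7,8,9,10]=5  [3,4,5,6,7,8,9,10]=1
  size 9 → [1,3,4,5,6,7,8,9,10]=6  [2,3,4,5,6,7,8,9,10]=1
  first=0(t) contributes 7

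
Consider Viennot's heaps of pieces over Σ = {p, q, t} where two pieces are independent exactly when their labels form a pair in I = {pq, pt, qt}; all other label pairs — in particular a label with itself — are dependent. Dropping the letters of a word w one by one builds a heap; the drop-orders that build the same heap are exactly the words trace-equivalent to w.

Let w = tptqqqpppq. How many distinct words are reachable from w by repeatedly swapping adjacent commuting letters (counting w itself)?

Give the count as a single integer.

0(t) covers ∅
1(p) covers ∅
2(t) covers 0:t
3(q) covers ∅
4(q) covers 3:q
5(q) covers 4:q
6(p) covers 1:p
7(p) covers 6:p
8(p) covers 7:p
9(q) covers 5:q
floor of heap: 0:t, 1:p, 3:q
completions by unplaced set U, small U first (add the entries for U minus each lowest piece of U):
  |U|=1: {2}:1  {8}:1  {9}:1
  |U|=2: {0,2}:1  {2,8}:2  {2,9}:2  {5,9}:1  {7,8}:1  {8,9}:2
  |U|=3: {0,2,8}:3  {0,2,9}:3  {2,5,9}:3  {2,7,8}:3  {2,8,9}:6  {4,5,9}:1  {5,8,9}:3  {6,7,8}:1  {7,8,9}:3
  |U|=4: {0,2,5,9}:6  {0,2,7,8}:6  {0,2,8,9}:12  {1,6,7,8}:1  {2,4,5,9}:4  {2,5,8,9}:12  {2,6,7,8}:4  {2,7,8,9}:12  {3,4,5,9}:1  {4,5,8,9}:4  {5,7,8,9}:6  {6,7,8,9}:4
  |U|=5: {0,2,4,5,9}:10  {0,2,5,8,9}:30  {0,2,6,7,8}:10  {0,2,7,8,9}:30  {1,2,6,7,8}:5  {1,6,7,8,9}:5  {2,3,4,5,9}:5  {2,4,5,8,9}:20  {2,5,7,8,9}:30  {2,6,7,8,9}:20  {3,4,5,8,9}:5  {4,5,7,8,9}:10  {5,6,7,8,9}:10
  |U|=6: {0,1,2,6,7,8}:15  {0,2,3,4,5,9}:15  {0,2,4,5,8,9}:60  {0,2,5,7,8,9}:90  {0,2,6,7,8,9}:60  {1,2,6,7,8,9}:30  {1,5,6,7,8,9}:15  {2,3,4,5,8,9}:30  {2,4,5,7,8,9}:60  {2,5,6,7,8,9}:60  {3,4,5,7,8,9}:15  {4,5,6,7,8,9}:20
  |U|=7: {0,1,2,6,7,8,9}:105  {0,2,3,4,5,8,9}:105  {0,2,4,5,7,8,9}:210  {0,2,5,6,7,8,9}:210  {1,2,5,6,7,8,9}:105  {1,4,5,6,7,8,9}:35  {2,3,4,5,7,8,9}:105  {2,4,5,6,7,8,9}:140  {3,4,5,6,7,8,9}:35
  |U|=8: {0,1,2,5,6,7,8,9}:420  {0,2,3,4,5,7,8,9}:420  {0,2,4,5,6,7,8,9}:560  {1,2,4,5,6,7,8,9}:280  {1,3,4,5,6,7,8,9}:70  {2,3,4,5,6,7,8,9}:280
  start at 0(t): 630
  start at 1(p): 1260
  start at 3(q): 1260
sum over floor = 3150

3150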